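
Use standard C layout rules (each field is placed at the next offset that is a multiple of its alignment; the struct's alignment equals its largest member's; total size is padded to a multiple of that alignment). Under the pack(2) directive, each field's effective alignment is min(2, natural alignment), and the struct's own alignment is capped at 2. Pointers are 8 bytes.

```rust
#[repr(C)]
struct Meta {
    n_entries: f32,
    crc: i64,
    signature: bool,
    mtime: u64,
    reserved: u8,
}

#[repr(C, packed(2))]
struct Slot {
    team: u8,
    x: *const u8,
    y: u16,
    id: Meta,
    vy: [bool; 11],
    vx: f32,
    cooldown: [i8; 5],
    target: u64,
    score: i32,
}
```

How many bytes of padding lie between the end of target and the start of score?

Meta: @0: n_entries [4B, align 4] → 4; +4 pad (align 8); @8: crc [8B, align 8] → 16; @16: signature [1B, align 1] → 17; +7 pad (align 8); @24: mtime [8B, align 8] → 32; @32: reserved [1B, align 1] → 33; +7 tail pad (align 8); size 40, align 8
@0: team [1B, align 1] → 1
+1 pad (align 2)
@2: x [8B, align 2] → 10
@10: y [2B, align 2] → 12
@12: id [40B, align 2] → 52
@52: vy [11B, align 1] → 63
+1 pad (align 2)
@64: vx [4B, align 2] → 68
@68: cooldown [5B, align 1] → 73
+1 pad (align 2)
@74: target [8B, align 2] → 82
@82: score [4B, align 2] → 86

0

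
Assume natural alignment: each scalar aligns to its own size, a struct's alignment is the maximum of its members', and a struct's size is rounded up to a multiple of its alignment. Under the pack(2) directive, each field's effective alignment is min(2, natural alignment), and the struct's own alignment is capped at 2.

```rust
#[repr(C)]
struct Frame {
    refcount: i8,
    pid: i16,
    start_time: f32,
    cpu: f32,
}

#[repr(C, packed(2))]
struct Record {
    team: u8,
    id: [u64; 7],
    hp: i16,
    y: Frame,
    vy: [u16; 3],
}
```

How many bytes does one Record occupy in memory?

Frame: refcount at 0 (size 1, align 1) → ends 1; pad 1 to align 2 for pid; pid at 2 (size 2, align 2) → ends 4; start_time at 4 (size 4, align 4) → ends 8; cpu at 8 (size 4, align 4) → ends 12; total 12 bytes, alignment 4
team at 0 (size 1, align 1) → ends 1
pad 1 to align 2 for id
id at 2 (size 56, align 2) → ends 58
hp at 58 (size 2, align 2) → ends 60
y at 60 (size 12, align 2) → ends 72
vy at 72 (size 6, align 2) → ends 78
total 78 bytes, alignment 2

78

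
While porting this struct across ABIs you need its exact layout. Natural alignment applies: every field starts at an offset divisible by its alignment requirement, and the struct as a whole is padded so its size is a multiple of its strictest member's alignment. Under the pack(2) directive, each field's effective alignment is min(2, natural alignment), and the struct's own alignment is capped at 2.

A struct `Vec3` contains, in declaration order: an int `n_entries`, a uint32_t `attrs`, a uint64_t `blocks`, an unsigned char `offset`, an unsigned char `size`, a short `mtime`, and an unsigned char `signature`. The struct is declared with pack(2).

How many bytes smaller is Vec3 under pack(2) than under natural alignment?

2

natural layout:
  0..4  n_entries  (4B, 4-aligned)
  4..8  attrs  (4B, 4-aligned)
  8..16  blocks  (8B, 8-aligned)
  16..17  offset  (1B, 1-aligned)
  17..18  size  (1B, 1-aligned)
  18..20  mtime  (2B, 2-aligned)
  20..21  signature  (1B, 1-aligned)
  21..24  -- tail padding (3B)
  sizeof = 24, alignof = 8
packed(2) layout:
  0..4  n_entries  (4B, 2-aligned)
  4..8  attrs  (4B, 2-aligned)
  8..16  blocks  (8B, 2-aligned)
  16..17  offset  (1B, 1-aligned)
  17..18  size  (1B, 1-aligned)
  18..20  mtime  (2B, 2-aligned)
  20..21  signature  (1B, 1-aligned)
  21..22  -- tail padding (1B)
  sizeof = 22, alignof = 2
24 − 22 = 2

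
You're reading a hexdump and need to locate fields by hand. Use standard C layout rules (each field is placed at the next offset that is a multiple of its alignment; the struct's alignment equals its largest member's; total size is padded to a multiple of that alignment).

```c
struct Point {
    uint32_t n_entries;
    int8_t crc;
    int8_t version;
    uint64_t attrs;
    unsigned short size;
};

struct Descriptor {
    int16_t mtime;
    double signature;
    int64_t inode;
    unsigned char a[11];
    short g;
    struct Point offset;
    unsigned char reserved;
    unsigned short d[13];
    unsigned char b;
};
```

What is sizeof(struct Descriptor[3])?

Point: @0: n_entries [4B, align 4] → 4; @4: crc [1B, align 1] → 5; @5: version [1B, align 1] → 6; +2 pad (align 8); @8: attrs [8B, align 8] → 16; @16: size [2B, align 2] → 18; +6 tail pad (align 8); size 24, align 8
@0: mtime [2B, align 2] → 2
+6 pad (align 8)
@8: signature [8B, align 8] → 16
@16: inode [8B, align 8] → 24
@24: a [11B, align 1] → 35
+1 pad (align 2)
@36: g [2B, align 2] → 38
+2 pad (align 8)
@40: offset [24B, align 8] → 64
@64: reserved [1B, align 1] → 65
+1 pad (align 2)
@66: d [26B, align 2] → 92
@92: b [1B, align 1] → 93
+3 tail pad (align 8)
size 96, align 8
array of 3: 3 × 96 = 288

288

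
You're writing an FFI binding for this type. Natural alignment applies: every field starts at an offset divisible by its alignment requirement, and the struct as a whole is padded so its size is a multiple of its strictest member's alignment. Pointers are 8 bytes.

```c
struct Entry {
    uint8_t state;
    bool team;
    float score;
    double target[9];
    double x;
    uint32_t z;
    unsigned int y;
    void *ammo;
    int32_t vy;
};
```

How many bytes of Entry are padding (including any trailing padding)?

6

@0: state [1B, align 1] → 1
@1: team [1B, align 1] → 2
+2 pad (align 4)
@4: score [4B, align 4] → 8
@8: target [72B, align 8] → 80
@80: x [8B, align 8] → 88
@88: z [4B, align 4] → 92
@92: y [4B, align 4] → 96
@96: ammo [8B, align 8] → 104
@104: vy [4B, align 4] → 108
+4 tail pad (align 8)
size 112, align 8
data bytes 106, size 112 → padding 6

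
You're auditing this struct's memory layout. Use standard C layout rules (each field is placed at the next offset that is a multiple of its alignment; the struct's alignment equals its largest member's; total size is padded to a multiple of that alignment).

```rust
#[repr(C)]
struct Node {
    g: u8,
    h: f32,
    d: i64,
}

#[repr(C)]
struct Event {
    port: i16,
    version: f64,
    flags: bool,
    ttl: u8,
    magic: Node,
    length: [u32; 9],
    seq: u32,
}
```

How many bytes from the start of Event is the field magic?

Node: 0..1  g  (1B, 1-aligned); 1..4  -- padding (3B); 4..8  h  (4B, 4-aligned); 8..16  d  (8B, 8-aligned); sizeof = 16, alignof = 8
0..2  port  (2B, 2-aligned)
2..8  -- padding (6B)
8..16  version  (8B, 8-aligned)
16..17  flags  (1B, 1-aligned)
17..18  ttl  (1B, 1-aligned)
18..24  -- padding (6B)
24..40  magic  (16B, 8-aligned)

24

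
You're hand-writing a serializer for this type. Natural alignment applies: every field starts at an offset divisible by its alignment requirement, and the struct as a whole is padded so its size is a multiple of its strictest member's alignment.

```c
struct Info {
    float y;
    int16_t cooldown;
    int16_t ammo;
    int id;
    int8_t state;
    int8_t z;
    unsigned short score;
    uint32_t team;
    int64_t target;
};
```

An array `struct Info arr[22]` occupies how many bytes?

y at 0 (size 4, align 4) → ends 4
cooldown at 4 (size 2, align 2) → ends 6
ammo at 6 (size 2, align 2) → ends 8
id at 8 (size 4, align 4) → ends 12
state at 12 (size 1, align 1) → ends 13
z at 13 (size 1, align 1) → ends 14
score at 14 (size 2, align 2) → ends 16
team at 16 (size 4, align 4) → ends 20
pad 4 to align 8 for target
target at 24 (size 8, align 8) → ends 32
total 32 bytes, alignment 8
array of 22: 22 × 32 = 704

704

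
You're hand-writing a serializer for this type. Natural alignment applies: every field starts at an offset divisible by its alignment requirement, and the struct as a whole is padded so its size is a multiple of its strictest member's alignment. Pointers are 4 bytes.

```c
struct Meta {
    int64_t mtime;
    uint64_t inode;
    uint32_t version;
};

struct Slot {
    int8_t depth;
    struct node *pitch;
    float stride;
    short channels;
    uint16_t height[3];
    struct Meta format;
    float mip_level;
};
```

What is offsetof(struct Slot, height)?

Meta: mtime at 0 (size 8, align 8) → ends 8; inode at 8 (size 8, align 8) → ends 16; version at 16 (size 4, align 4) → ends 20; tail pad 4 to reach multiple of 8; total 24 bytes, alignment 8
depth at 0 (size 1, align 1) → ends 1
pad 3 to align 4 for pitch
pitch at 4 (size 4, align 4) → ends 8
stride at 8 (size 4, align 4) → ends 12
channels at 12 (size 2, align 2) → ends 14
height at 14 (size 6, align 2) → ends 20

14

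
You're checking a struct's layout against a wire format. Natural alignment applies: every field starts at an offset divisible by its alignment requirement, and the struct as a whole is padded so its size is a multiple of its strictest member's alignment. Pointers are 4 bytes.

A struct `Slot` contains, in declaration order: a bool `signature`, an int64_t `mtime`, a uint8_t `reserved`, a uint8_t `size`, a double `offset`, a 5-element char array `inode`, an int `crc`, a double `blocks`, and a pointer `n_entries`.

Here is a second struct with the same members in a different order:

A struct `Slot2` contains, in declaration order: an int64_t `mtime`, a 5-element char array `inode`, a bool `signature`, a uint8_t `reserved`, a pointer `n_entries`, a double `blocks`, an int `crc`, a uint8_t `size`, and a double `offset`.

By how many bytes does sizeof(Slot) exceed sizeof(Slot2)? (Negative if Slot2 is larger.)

16

0..1  signature  (1B, 1-aligned)
1..8  -- padding (7B)
8..16  mtime  (8B, 8-aligned)
16..17  reserved  (1B, 1-aligned)
17..18  size  (1B, 1-aligned)
18..24  -- padding (6B)
24..32  offset  (8B, 8-aligned)
32..37  inode  (5B, 1-aligned)
37..40  -- padding (3B)
40..44  crc  (4B, 4-aligned)
44..48  -- padding (4B)
48..56  blocks  (8B, 8-aligned)
56..60  n_entries  (4B, 4-aligned)
60..64  -- tail padding (4B)
sizeof = 64, alignof = 8
— Slot2 —
0..8  mtime  (8B, 8-aligned)
8..13  inode  (5B, 1-aligned)
13..14  signature  (1B, 1-aligned)
14..15  reserved  (1B, 1-aligned)
15..16  -- padding (1B)
16..20  n_entries  (4B, 4-aligned)
20..24  -- padding (4B)
24..32  blocks  (8B, 8-aligned)
32..36  crc  (4B, 4-aligned)
36..37  size  (1B, 1-aligned)
37..40  -- padding (3B)
40..48  offset  (8B, 8-aligned)
sizeof = 48, alignof = 8
64 − 48 = 16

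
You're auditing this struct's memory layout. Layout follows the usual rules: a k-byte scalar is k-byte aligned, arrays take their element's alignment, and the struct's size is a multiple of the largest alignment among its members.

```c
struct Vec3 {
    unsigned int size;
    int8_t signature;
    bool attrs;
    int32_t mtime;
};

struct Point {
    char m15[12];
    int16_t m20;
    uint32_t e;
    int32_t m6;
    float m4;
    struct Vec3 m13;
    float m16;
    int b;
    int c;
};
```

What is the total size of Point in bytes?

Vec3: size at 0 (size 4, align 4) → ends 4; signature at 4 (size 1, align 1) → ends 5; attrs at 5 (size 1, align 1) → ends 6; pad 2 to align 4 for mtime; mtime at 8 (size 4, align 4) → ends 12; total 12 bytes, alignment 4
m15 at 0 (size 12, align 1) → ends 12
m20 at 12 (size 2, align 2) → ends 14
pad 2 to align 4 for e
e at 16 (size 4, align 4) → ends 20
m6 at 20 (size 4, align 4) → ends 24
m4 at 24 (size 4, align 4) → ends 28
m13 at 28 (size 12, align 4) → ends 40
m16 at 40 (size 4, align 4) → ends 44
b at 44 (size 4, align 4) → ends 48
c at 48 (size 4, align 4) → ends 52
total 52 bytes, alignment 4

52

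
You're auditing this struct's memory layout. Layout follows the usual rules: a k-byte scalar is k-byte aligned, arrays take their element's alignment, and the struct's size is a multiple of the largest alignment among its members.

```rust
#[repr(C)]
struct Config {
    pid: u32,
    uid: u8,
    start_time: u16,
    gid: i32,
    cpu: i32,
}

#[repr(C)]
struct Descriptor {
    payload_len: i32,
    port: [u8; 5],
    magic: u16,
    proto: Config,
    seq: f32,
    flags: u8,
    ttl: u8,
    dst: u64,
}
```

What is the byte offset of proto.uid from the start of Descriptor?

Config: 0..4  pid  (4B, 4-aligned); 4..5  uid  (1B, 1-aligned); 5..6  -- padding (1B); 6..8  start_time  (2B, 2-aligned); 8..12  gid  (4B, 4-aligned); 12..16  cpu  (4B, 4-aligned); sizeof = 16, alignof = 4
0..4  payload_len  (4B, 4-aligned)
4..9  port  (5B, 1-aligned)
9..10  -- padding (1B)
10..12  magic  (2B, 2-aligned)
12..28  proto  (16B, 4-aligned)
within Config: uid at 4
12 + 4 = 16

16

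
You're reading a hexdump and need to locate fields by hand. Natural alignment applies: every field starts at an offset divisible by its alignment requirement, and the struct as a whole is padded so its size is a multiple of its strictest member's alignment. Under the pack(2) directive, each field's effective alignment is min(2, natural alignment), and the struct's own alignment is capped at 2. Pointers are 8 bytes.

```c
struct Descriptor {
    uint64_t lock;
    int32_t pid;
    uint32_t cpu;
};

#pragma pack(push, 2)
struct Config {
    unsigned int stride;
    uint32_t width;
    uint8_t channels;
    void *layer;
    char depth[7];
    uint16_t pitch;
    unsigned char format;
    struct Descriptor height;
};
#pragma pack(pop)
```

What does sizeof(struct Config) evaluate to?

Descriptor: @0: lock [8B, align 8] → 8; @8: pid [4B, align 4] → 12; @12: cpu [4B, align 4] → 16; size 16, align 8
@0: stride [4B, align 2] → 4
@4: width [4B, align 2] → 8
@8: channels [1B, align 1] → 9
+1 pad (align 2)
@10: layer [8B, align 2] → 18
@18: depth [7B, align 1] → 25
+1 pad (align 2)
@26: pitch [2B, align 2] → 28
@28: format [1B, align 1] → 29
+1 pad (align 2)
@30: height [16B, align 2] → 46
size 46, align 2

46 bytes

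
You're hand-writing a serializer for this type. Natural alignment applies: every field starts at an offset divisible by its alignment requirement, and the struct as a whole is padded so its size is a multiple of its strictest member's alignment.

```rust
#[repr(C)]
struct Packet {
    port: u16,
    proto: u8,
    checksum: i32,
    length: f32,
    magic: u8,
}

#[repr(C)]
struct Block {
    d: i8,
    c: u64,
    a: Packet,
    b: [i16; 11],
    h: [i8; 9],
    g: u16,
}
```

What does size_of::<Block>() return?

Packet: 0..2  port  (2B, 2-aligned); 2..3  proto  (1B, 1-aligned); 3..4  -- padding (1B); 4..8  checksum  (4B, 4-aligned); 8..12  length  (4B, 4-aligned); 12..13  magic  (1B, 1-aligned); 13..16  -- tail padding (3B); sizeof = 16, alignof = 4
0..1  d  (1B, 1-aligned)
1..8  -- padding (7B)
8..16  c  (8B, 8-aligned)
16..32  a  (16B, 4-aligned)
32..54  b  (22B, 2-aligned)
54..63  h  (9B, 1-aligned)
63..64  -- padding (1B)
64..66  g  (2B, 2-aligned)
66..72  -- tail padding (6B)
sizeof = 72, alignof = 8

72 bytes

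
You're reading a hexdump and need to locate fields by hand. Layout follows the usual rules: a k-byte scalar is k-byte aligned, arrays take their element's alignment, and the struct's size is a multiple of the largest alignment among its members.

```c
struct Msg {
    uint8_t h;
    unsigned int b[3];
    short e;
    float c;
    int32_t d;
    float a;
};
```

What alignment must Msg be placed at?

4

member alignments: h=1, b=4, e=2, c=4, d=4, a=4
max = 4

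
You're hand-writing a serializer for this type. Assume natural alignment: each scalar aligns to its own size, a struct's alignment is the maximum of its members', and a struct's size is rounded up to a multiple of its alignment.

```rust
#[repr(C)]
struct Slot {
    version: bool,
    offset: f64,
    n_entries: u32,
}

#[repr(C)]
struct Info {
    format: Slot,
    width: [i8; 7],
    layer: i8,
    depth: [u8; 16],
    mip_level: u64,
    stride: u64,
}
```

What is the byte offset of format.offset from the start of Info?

Slot: @0: version [1B, align 1] → 1; +7 pad (align 8); @8: offset [8B, align 8] → 16; @16: n_entries [4B, align 4] → 20; +4 tail pad (align 8); size 24, align 8
@0: format [24B, align 8] → 24
within Slot: offset at 8
0 + 8 = 8

8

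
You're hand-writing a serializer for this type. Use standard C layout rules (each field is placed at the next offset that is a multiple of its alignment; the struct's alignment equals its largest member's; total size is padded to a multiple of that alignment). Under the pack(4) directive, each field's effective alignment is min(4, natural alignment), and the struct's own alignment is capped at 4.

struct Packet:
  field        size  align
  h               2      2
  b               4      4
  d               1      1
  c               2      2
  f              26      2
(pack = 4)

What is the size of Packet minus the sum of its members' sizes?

@0: h [2B, align 2] → 2
+2 pad (align 4)
@4: b [4B, align 4] → 8
@8: d [1B, align 1] → 9
+1 pad (align 2)
@10: c [2B, align 2] → 12
@12: f [26B, align 2] → 38
+2 tail pad (align 4)
size 40, align 4
data bytes 35, size 40 → padding 5

5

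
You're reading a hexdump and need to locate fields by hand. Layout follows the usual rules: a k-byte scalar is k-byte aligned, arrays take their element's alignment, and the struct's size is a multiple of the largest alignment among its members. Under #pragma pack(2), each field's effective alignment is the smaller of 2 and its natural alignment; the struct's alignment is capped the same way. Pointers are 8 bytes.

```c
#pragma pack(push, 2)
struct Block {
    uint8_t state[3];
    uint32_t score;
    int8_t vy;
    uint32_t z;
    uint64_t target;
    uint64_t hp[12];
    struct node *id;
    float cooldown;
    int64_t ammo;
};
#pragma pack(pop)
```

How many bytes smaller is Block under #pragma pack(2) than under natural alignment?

6

natural layout:
  0..3  state  (3B, 1-aligned)
  3..4  -- padding (1B)
  4..8  score  (4B, 4-aligned)
  8..9  vy  (1B, 1-aligned)
  9..12  -- padding (3B)
  12..16  z  (4B, 4-aligned)
  16..24  target  (8B, 8-aligned)
  24..120  hp  (96B, 8-aligned)
  120..128  id  (8B, 8-aligned)
  128..132  cooldown  (4B, 4-aligned)
  132..136  -- padding (4B)
  136..144  ammo  (8B, 8-aligned)
  sizeof = 144, alignof = 8
packed(2) layout:
  0..3  state  (3B, 1-aligned)
  3..4  -- padding (1B)
  4..8  score  (4B, 2-aligned)
  8..9  vy  (1B, 1-aligned)
  9..10  -- padding (1B)
  10..14  z  (4B, 2-aligned)
  14..22  target  (8B, 2-aligned)
  22..118  hp  (96B, 2-aligned)
  118..126  id  (8B, 2-aligned)
  126..130  cooldown  (4B, 2-aligned)
  130..138  ammo  (8B, 2-aligned)
  sizeof = 138, alignof = 2
144 − 138 = 6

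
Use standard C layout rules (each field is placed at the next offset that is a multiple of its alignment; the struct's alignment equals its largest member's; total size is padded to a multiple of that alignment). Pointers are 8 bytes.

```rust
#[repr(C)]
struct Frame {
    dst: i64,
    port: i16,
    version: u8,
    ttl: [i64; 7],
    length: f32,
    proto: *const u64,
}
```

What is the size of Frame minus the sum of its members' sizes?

@0: dst [8B, align 8] → 8
@8: port [2B, align 2] → 10
@10: version [1B, align 1] → 11
+5 pad (align 8)
@16: ttl [56B, align 8] → 72
@72: length [4B, align 4] → 76
+4 pad (align 8)
@80: proto [8B, align 8] → 88
size 88, align 8
data bytes 79, size 88 → padding 9

9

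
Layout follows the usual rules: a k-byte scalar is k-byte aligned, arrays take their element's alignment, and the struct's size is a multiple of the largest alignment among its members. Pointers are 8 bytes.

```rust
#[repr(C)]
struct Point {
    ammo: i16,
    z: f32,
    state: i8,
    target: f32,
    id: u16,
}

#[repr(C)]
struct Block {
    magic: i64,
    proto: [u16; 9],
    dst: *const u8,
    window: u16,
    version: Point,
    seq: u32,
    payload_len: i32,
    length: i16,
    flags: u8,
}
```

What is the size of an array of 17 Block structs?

Point: ammo at 0 (size 2, align 2) → ends 2; pad 2 to align 4 for z; z at 4 (size 4, align 4) → ends 8; state at 8 (size 1, align 1) → ends 9; pad 3 to align 4 for target; target at 12 (size 4, align 4) → ends 16; id at 16 (size 2, align 2) → ends 18; tail pad 2 to reach multiple of 4; total 20 bytes, alignment 4
magic at 0 (size 8, align 8) → ends 8
proto at 8 (size 18, align 2) → ends 26
pad 6 to align 8 for dst
dst at 32 (size 8, align 8) → ends 40
window at 40 (size 2, align 2) → ends 42
pad 2 to align 4 for version
version at 44 (size 20, align 4) → ends 64
seq at 64 (size 4, align 4) → ends 68
payload_len at 68 (size 4, align 4) → ends 72
length at 72 (size 2, align 2) → ends 74
flags at 74 (size 1, align 1) → ends 75
tail pad 5 to reach multiple of 8
total 80 bytes, alignment 8
array of 17: 17 × 80 = 1360

1360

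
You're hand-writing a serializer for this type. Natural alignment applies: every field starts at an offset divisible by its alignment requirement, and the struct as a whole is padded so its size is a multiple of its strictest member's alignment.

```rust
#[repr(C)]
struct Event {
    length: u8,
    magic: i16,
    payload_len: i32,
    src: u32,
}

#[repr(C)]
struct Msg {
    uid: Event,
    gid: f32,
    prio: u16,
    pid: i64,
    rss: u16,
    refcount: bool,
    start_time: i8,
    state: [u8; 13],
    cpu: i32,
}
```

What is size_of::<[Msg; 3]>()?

168

Event: @0: length [1B, align 1] → 1; +1 pad (align 2); @2: magic [2B, align 2] → 4; @4: payload_len [4B, align 4] → 8; @8: src [4B, align 4] → 12; size 12, align 4
@0: uid [12B, align 4] → 12
@12: gid [4B, align 4] → 16
@16: prio [2B, align 2] → 18
+6 pad (align 8)
@24: pid [8B, align 8] → 32
@32: rss [2B, align 2] → 34
@34: refcount [1B, align 1] → 35
@35: start_time [1B, align 1] → 36
@36: state [13B, align 1] → 49
+3 pad (align 4)
@52: cpu [4B, align 4] → 56
size 56, align 8
array of 3: 3 × 56 = 168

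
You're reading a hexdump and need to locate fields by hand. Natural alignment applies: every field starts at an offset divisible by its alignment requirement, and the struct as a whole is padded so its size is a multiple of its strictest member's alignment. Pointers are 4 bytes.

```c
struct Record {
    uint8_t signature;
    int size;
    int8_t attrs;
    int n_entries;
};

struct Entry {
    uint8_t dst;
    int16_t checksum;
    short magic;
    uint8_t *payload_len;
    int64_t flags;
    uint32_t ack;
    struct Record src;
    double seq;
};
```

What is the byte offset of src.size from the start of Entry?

Record: @0: signature [1B, align 1] → 1; +3 pad (align 4); @4: size [4B, align 4] → 8; @8: attrs [1B, align 1] → 9; +3 pad (align 4); @12: n_entries [4B, align 4] → 16; size 16, align 4
@0: dst [1B, align 1] → 1
+1 pad (align 2)
@2: checksum [2B, align 2] → 4
@4: magic [2B, align 2] → 6
+2 pad (align 4)
@8: payload_len [4B, align 4] → 12
+4 pad (align 8)
@16: flags [8B, align 8] → 24
@24: ack [4B, align 4] → 28
@28: src [16B, align 4] → 44
within Record: size at 4
28 + 4 = 32

32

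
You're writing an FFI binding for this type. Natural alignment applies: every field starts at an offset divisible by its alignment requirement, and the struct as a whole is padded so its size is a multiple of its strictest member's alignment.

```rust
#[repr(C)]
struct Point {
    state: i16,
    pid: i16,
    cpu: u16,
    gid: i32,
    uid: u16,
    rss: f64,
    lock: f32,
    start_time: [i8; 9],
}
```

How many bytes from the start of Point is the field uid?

12

state at 0 (size 2, align 2) → ends 2
pid at 2 (size 2, align 2) → ends 4
cpu at 4 (size 2, align 2) → ends 6
pad 2 to align 4 for gid
gid at 8 (size 4, align 4) → ends 12
uid at 12 (size 2, align 2) → ends 14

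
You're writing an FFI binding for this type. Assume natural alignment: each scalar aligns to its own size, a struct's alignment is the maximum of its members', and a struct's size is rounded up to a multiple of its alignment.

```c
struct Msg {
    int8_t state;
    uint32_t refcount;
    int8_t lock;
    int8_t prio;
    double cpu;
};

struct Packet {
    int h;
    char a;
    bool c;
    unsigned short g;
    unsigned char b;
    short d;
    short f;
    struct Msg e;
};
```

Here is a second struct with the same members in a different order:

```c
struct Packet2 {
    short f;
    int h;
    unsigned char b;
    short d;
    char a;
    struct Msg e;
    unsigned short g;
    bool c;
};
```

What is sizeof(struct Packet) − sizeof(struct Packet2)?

-8

Msg: state at 0 (size 1, align 1) → ends 1; pad 3 to align 4 for refcount; refcount at 4 (size 4, align 4) → ends 8; lock at 8 (size 1, align 1) → ends 9; prio at 9 (size 1, align 1) → ends 10; pad 6 to align 8 for cpu; cpu at 16 (size 8, align 8) → ends 24; total 24 bytes, alignment 8
h at 0 (size 4, align 4) → ends 4
a at 4 (size 1, align 1) → ends 5
c at 5 (size 1, align 1) → ends 6
g at 6 (size 2, align 2) → ends 8
b at 8 (size 1, align 1) → ends 9
pad 1 to align 2 for d
d at 10 (size 2, align 2) → ends 12
f at 12 (size 2, align 2) → ends 14
pad 2 to align 8 for e
e at 16 (size 24, align 8) → ends 40
total 40 bytes, alignment 8
— Packet2 —
f at 0 (size 2, align 2) → ends 2
pad 2 to align 4 for h
h at 4 (size 4, align 4) → ends 8
b at 8 (size 1, align 1) → ends 9
pad 1 to align 2 for d
d at 10 (size 2, align 2) → ends 12
a at 12 (size 1, align 1) → ends 13
pad 3 to align 8 for e
e at 16 (size 24, align 8) → ends 40
g at 40 (size 2, align 2) → ends 42
c at 42 (size 1, align 1) → ends 43
tail pad 5 to reach multiple of 8
total 48 bytes, alignment 8
40 − 48 = -8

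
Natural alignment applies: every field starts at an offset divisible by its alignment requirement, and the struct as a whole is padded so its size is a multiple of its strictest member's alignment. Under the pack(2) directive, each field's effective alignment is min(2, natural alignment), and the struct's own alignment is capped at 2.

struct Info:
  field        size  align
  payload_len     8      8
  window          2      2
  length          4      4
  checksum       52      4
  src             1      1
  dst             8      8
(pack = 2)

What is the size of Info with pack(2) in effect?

payload_len at 0 (size 8, align 2) → ends 8
window at 8 (size 2, align 2) → ends 10
length at 10 (size 4, align 2) → ends 14
checksum at 14 (size 52, align 2) → ends 66
src at 66 (size 1, align 1) → ends 67
pad 1 to align 2 for dst
dst at 68 (size 8, align 2) → ends 76
total 76 bytes, alignment 2

76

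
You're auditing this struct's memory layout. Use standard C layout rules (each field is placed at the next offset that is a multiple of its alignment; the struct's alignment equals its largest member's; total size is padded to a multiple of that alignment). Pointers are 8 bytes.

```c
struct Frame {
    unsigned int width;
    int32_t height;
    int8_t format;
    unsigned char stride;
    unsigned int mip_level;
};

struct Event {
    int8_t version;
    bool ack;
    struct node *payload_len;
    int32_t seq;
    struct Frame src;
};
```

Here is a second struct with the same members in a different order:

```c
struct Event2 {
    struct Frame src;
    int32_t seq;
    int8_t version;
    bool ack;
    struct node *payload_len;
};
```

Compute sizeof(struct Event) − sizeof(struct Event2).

8

Frame: width at 0 (size 4, align 4) → ends 4; height at 4 (size 4, align 4) → ends 8; format at 8 (size 1, align 1) → ends 9; stride at 9 (size 1, align 1) → ends 10; pad 2 to align 4 for mip_level; mip_level at 12 (size 4, align 4) → ends 16; total 16 bytes, alignment 4
version at 0 (size 1, align 1) → ends 1
ack at 1 (size 1, align 1) → ends 2
pad 6 to align 8 for payload_len
payload_len at 8 (size 8, align 8) → ends 16
seq at 16 (size 4, align 4) → ends 20
src at 20 (size 16, align 4) → ends 36
tail pad 4 to reach multiple of 8
total 40 bytes, alignment 8
— Event2 —
src at 0 (size 16, align 4) → ends 16
seq at 16 (size 4, align 4) → ends 20
version at 20 (size 1, align 1) → ends 21
ack at 21 (size 1, align 1) → ends 22
pad 2 to align 8 for payload_len
payload_len at 24 (size 8, align 8) → ends 32
total 32 bytes, alignment 8
40 − 32 = 8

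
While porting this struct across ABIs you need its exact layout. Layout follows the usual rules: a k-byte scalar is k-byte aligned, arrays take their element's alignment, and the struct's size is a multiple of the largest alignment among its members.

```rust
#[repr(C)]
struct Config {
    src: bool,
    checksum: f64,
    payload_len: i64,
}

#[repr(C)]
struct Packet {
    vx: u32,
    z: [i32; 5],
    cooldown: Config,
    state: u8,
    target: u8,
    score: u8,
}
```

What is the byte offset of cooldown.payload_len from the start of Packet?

40

Config: @0: src [1B, align 1] → 1; +7 pad (align 8); @8: checksum [8B, align 8] → 16; @16: payload_len [8B, align 8] → 24; size 24, align 8
@0: vx [4B, align 4] → 4
@4: z [20B, align 4] → 24
@24: cooldown [24B, align 8] → 48
within Config: payload_len at 16
24 + 16 = 40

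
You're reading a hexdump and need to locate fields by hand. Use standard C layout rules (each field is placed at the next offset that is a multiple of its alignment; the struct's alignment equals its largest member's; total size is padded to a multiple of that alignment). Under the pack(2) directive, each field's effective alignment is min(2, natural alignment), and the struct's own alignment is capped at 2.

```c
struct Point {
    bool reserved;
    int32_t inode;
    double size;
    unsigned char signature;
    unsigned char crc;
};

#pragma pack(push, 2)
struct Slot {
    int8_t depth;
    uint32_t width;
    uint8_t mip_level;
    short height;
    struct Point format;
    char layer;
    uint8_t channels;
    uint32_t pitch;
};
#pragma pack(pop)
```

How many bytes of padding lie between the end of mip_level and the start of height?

1

Point: @0: reserved [1B, align 1] → 1; +3 pad (align 4); @4: inode [4B, align 4] → 8; @8: size [8B, align 8] → 16; @16: signature [1B, align 1] → 17; @17: crc [1B, align 1] → 18; +6 tail pad (align 8); size 24, align 8
@0: depth [1B, align 1] → 1
+1 pad (align 2)
@2: width [4B, align 2] → 6
@6: mip_level [1B, align 1] → 7
+1 pad (align 2)
@8: height [2B, align 2] → 10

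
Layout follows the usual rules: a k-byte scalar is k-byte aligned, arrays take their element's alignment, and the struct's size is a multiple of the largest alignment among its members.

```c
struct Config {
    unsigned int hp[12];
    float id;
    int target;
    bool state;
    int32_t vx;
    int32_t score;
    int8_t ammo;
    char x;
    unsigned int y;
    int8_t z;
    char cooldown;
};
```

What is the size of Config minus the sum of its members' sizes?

7

hp at 0 (size 48, align 4) → ends 48
id at 48 (size 4, align 4) → ends 52
target at 52 (size 4, align 4) → ends 56
state at 56 (size 1, align 1) → ends 57
pad 3 to align 4 for vx
vx at 60 (size 4, align 4) → ends 64
score at 64 (size 4, align 4) → ends 68
ammo at 68 (size 1, align 1) → ends 69
x at 69 (size 1, align 1) → ends 70
pad 2 to align 4 for y
y at 72 (size 4, align 4) → ends 76
z at 76 (size 1, align 1) → ends 77
cooldown at 77 (size 1, align 1) → ends 78
tail pad 2 to reach multiple of 4
total 80 bytes, alignment 4
data bytes 73, size 80 → padding 7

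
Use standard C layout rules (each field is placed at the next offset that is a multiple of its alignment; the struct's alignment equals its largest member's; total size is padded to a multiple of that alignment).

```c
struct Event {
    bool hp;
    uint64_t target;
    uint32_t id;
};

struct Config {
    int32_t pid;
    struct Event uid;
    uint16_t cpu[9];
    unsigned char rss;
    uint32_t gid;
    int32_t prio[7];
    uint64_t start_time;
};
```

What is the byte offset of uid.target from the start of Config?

Event: @0: hp [1B, align 1] → 1; +7 pad (align 8); @8: target [8B, align 8] → 16; @16: id [4B, align 4] → 20; +4 tail pad (align 8); size 24, align 8
@0: pid [4B, align 4] → 4
+4 pad (align 8)
@8: uid [24B, align 8] → 32
within Event: target at 8
8 + 8 = 16

16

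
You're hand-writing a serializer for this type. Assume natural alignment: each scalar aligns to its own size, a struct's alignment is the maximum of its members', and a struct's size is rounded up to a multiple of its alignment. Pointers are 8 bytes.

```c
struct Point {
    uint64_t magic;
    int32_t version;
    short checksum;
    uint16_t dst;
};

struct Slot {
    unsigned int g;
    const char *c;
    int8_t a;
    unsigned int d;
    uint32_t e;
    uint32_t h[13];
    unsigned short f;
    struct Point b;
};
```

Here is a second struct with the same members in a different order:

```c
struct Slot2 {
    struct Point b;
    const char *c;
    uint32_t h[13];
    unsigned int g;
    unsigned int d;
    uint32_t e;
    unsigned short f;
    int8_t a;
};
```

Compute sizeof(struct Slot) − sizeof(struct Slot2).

8

Point: 0..8  magic  (8B, 8-aligned); 8..12  version  (4B, 4-aligned); 12..14  checksum  (2B, 2-aligned); 14..16  dst  (2B, 2-aligned); sizeof = 16, alignof = 8
0..4  g  (4B, 4-aligned)
4..8  -- padding (4B)
8..16  c  (8B, 8-aligned)
16..17  a  (1B, 1-aligned)
17..20  -- padding (3B)
20..24  d  (4B, 4-aligned)
24..28  e  (4B, 4-aligned)
28..80  h  (52B, 4-aligned)
80..82  f  (2B, 2-aligned)
82..88  -- padding (6B)
88..104  b  (16B, 8-aligned)
sizeof = 104, alignof = 8
— Slot2 —
0..16  b  (16B, 8-aligned)
16..24  c  (8B, 8-aligned)
24..76  h  (52B, 4-aligned)
76..80  g  (4B, 4-aligned)
80..84  d  (4B, 4-aligned)
84..88  e  (4B, 4-aligned)
88..90  f  (2B, 2-aligned)
90..91  a  (1B, 1-aligned)
91..96  -- tail padding (5B)
sizeof = 96, alignof = 8
104 − 96 = 8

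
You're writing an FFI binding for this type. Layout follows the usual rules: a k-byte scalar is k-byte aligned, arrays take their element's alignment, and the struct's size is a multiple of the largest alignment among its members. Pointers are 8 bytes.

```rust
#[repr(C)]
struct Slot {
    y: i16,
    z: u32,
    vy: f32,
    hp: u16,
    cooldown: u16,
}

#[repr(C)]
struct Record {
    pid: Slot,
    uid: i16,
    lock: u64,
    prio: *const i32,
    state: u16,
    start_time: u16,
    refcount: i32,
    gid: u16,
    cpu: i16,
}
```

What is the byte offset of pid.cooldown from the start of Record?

Slot: y at 0 (size 2, align 2) → ends 2; pad 2 to align 4 for z; z at 4 (size 4, align 4) → ends 8; vy at 8 (size 4, align 4) → ends 12; hp at 12 (size 2, align 2) → ends 14; cooldown at 14 (size 2, align 2) → ends 16; total 16 bytes, alignment 4
pid at 0 (size 16, align 4) → ends 16
within Slot: cooldown at 14
0 + 14 = 14

14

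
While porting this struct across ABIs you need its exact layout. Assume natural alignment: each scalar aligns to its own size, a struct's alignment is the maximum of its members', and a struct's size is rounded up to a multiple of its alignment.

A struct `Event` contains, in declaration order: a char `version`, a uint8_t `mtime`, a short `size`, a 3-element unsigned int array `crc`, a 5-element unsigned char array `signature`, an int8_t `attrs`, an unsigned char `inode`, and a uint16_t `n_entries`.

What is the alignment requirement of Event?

member alignments: version=1, mtime=1, size=2, crc=4, signature=1, attrs=1, inode=1, n_entries=2
max = 4

4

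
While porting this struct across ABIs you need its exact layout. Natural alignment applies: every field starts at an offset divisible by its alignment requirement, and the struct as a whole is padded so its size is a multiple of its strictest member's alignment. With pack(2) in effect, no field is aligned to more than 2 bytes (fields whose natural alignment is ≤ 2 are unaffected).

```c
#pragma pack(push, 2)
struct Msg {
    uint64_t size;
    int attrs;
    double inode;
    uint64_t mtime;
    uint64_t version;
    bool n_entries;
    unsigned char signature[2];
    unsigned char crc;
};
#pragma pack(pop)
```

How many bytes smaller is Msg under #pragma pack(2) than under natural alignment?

natural layout:
  @0: size [8B, align 8] → 8
  @8: attrs [4B, align 4] → 12
  +4 pad (align 8)
  @16: inode [8B, align 8] → 24
  @24: mtime [8B, align 8] → 32
  @32: version [8B, align 8] → 40
  @40: n_entries [1B, align 1] → 41
  @41: signature [2B, align 1] → 43
  @43: crc [1B, align 1] → 44
  +4 tail pad (align 8)
  size 48, align 8
packed(2) layout:
  @0: size [8B, align 2] → 8
  @8: attrs [4B, align 2] → 12
  @12: inode [8B, align 2] → 20
  @20: mtime [8B, align 2] → 28
  @28: version [8B, align 2] → 36
  @36: n_entries [1B, align 1] → 37
  @37: signature [2B, align 1] → 39
  @39: crc [1B, align 1] → 40
  size 40, align 2
48 − 40 = 8

8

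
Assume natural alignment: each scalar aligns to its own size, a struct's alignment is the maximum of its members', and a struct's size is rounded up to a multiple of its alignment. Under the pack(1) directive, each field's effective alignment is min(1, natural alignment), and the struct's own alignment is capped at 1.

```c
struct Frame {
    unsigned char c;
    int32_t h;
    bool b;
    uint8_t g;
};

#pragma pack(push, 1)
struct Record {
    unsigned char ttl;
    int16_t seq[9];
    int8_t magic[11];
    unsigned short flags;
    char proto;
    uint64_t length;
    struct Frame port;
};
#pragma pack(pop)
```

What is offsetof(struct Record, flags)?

30

Frame: 0..1  c  (1B, 1-aligned); 1..4  -- padding (3B); 4..8  h  (4B, 4-aligned); 8..9  b  (1B, 1-aligned); 9..10  g  (1B, 1-aligned); 10..12  -- tail padding (2B); sizeof = 12, alignof = 4
0..1  ttl  (1B, 1-aligned)
1..19  seq  (18B, 1-aligned)
19..30  magic  (11B, 1-aligned)
30..32  flags  (2B, 1-aligned)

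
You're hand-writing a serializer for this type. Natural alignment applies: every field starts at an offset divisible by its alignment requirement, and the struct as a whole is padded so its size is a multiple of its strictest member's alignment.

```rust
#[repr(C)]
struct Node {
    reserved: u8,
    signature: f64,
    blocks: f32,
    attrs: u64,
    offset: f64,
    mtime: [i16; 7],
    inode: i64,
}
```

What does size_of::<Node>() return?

64 bytes

@0: reserved [1B, align 1] → 1
+7 pad (align 8)
@8: signature [8B, align 8] → 16
@16: blocks [4B, align 4] → 20
+4 pad (align 8)
@24: attrs [8B, align 8] → 32
@32: offset [8B, align 8] → 40
@40: mtime [14B, align 2] → 54
+2 pad (align 8)
@56: inode [8B, align 8] → 64
size 64, align 8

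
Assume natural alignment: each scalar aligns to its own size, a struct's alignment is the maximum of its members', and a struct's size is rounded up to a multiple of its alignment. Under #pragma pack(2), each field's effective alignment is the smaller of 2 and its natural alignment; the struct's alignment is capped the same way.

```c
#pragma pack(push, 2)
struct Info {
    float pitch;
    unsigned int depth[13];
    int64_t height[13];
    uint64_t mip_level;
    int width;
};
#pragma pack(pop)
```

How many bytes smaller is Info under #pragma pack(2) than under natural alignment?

natural layout:
  pitch at 0 (size 4, align 4) → ends 4
  depth at 4 (size 52, align 4) → ends 56
  height at 56 (size 104, align 8) → ends 160
  mip_level at 160 (size 8, align 8) → ends 168
  width at 168 (size 4, align 4) → ends 172
  tail pad 4 to reach multiple of 8
  total 176 bytes, alignment 8
packed(2) layout:
  pitch at 0 (size 4, align 2) → ends 4
  depth at 4 (size 52, align 2) → ends 56
  height at 56 (size 104, align 2) → ends 160
  mip_level at 160 (size 8, align 2) → ends 168
  width at 168 (size 4, align 2) → ends 172
  total 172 bytes, alignment 2
176 − 172 = 4

4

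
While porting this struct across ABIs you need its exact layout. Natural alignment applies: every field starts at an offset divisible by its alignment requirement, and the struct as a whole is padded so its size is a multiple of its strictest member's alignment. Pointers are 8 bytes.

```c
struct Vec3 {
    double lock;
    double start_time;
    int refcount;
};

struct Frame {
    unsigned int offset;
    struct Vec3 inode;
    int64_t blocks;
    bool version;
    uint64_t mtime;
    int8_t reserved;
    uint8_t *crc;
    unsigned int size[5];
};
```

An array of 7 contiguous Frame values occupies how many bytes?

Vec3: lock at 0 (size 8, align 8) → ends 8; start_time at 8 (size 8, align 8) → ends 16; refcount at 16 (size 4, align 4) → ends 20; tail pad 4 to reach multiple of 8; total 24 bytes, alignment 8
offset at 0 (size 4, align 4) → ends 4
pad 4 to align 8 for inode
inode at 8 (size 24, align 8) → ends 32
blocks at 32 (size 8, align 8) → ends 40
version at 40 (size 1, align 1) → ends 41
pad 7 to align 8 for mtime
mtime at 48 (size 8, align 8) → ends 56
reserved at 56 (size 1, align 1) → ends 57
pad 7 to align 8 for crc
crc at 64 (size 8, align 8) → ends 72
size at 72 (size 20, align 4) → ends 92
tail pad 4 to reach multiple of 8
total 96 bytes, alignment 8
array of 7: 7 × 96 = 672

672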